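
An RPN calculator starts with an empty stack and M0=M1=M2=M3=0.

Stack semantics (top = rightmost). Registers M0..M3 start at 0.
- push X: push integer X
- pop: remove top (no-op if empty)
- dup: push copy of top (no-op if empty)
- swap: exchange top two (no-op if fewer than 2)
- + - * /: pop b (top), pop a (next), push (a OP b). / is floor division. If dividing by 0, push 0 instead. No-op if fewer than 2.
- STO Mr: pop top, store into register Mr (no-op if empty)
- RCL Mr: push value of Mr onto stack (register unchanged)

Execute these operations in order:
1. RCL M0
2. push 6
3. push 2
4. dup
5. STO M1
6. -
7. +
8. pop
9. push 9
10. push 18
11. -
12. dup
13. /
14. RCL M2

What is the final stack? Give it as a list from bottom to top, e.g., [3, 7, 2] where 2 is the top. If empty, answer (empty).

After op 1 (RCL M0): stack=[0] mem=[0,0,0,0]
After op 2 (push 6): stack=[0,6] mem=[0,0,0,0]
After op 3 (push 2): stack=[0,6,2] mem=[0,0,0,0]
After op 4 (dup): stack=[0,6,2,2] mem=[0,0,0,0]
After op 5 (STO M1): stack=[0,6,2] mem=[0,2,0,0]
After op 6 (-): stack=[0,4] mem=[0,2,0,0]
After op 7 (+): stack=[4] mem=[0,2,0,0]
After op 8 (pop): stack=[empty] mem=[0,2,0,0]
After op 9 (push 9): stack=[9] mem=[0,2,0,0]
After op 10 (push 18): stack=[9,18] mem=[0,2,0,0]
After op 11 (-): stack=[-9] mem=[0,2,0,0]
After op 12 (dup): stack=[-9,-9] mem=[0,2,0,0]
After op 13 (/): stack=[1] mem=[0,2,0,0]
After op 14 (RCL M2): stack=[1,0] mem=[0,2,0,0]

Answer: [1, 0]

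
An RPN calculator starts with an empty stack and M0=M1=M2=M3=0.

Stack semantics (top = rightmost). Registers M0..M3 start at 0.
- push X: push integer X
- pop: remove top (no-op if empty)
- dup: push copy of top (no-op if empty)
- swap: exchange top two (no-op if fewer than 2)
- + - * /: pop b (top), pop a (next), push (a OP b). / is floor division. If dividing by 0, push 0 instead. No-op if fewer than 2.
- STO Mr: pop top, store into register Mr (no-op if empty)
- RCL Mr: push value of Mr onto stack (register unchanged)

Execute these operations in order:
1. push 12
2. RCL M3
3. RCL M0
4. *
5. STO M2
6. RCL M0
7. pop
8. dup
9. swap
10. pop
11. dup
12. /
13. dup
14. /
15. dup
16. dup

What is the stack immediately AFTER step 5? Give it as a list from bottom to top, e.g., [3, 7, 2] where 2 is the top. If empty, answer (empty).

After op 1 (push 12): stack=[12] mem=[0,0,0,0]
After op 2 (RCL M3): stack=[12,0] mem=[0,0,0,0]
After op 3 (RCL M0): stack=[12,0,0] mem=[0,0,0,0]
After op 4 (*): stack=[12,0] mem=[0,0,0,0]
After op 5 (STO M2): stack=[12] mem=[0,0,0,0]

[12]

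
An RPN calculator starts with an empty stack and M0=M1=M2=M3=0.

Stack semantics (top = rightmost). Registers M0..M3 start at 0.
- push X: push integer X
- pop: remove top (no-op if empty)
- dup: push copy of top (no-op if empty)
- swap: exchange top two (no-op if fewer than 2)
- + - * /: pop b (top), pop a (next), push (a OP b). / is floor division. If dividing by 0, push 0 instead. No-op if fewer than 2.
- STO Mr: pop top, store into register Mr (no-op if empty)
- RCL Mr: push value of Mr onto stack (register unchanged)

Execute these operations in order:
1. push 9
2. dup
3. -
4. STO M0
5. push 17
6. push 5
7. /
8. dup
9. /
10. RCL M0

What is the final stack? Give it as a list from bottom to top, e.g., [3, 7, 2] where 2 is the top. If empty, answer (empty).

Answer: [1, 0]

Derivation:
After op 1 (push 9): stack=[9] mem=[0,0,0,0]
After op 2 (dup): stack=[9,9] mem=[0,0,0,0]
After op 3 (-): stack=[0] mem=[0,0,0,0]
After op 4 (STO M0): stack=[empty] mem=[0,0,0,0]
After op 5 (push 17): stack=[17] mem=[0,0,0,0]
After op 6 (push 5): stack=[17,5] mem=[0,0,0,0]
After op 7 (/): stack=[3] mem=[0,0,0,0]
After op 8 (dup): stack=[3,3] mem=[0,0,0,0]
After op 9 (/): stack=[1] mem=[0,0,0,0]
After op 10 (RCL M0): stack=[1,0] mem=[0,0,0,0]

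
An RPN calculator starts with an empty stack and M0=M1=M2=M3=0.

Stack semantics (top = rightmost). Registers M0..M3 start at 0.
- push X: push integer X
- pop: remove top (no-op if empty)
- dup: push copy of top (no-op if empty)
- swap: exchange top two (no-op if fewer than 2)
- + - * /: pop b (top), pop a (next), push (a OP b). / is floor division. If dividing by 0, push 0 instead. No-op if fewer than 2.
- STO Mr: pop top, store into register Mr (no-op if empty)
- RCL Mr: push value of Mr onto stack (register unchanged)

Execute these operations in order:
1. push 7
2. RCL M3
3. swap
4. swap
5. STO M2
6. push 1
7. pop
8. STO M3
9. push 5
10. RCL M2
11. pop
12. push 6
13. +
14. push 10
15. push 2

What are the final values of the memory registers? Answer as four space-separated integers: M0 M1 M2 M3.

Answer: 0 0 0 7

Derivation:
After op 1 (push 7): stack=[7] mem=[0,0,0,0]
After op 2 (RCL M3): stack=[7,0] mem=[0,0,0,0]
After op 3 (swap): stack=[0,7] mem=[0,0,0,0]
After op 4 (swap): stack=[7,0] mem=[0,0,0,0]
After op 5 (STO M2): stack=[7] mem=[0,0,0,0]
After op 6 (push 1): stack=[7,1] mem=[0,0,0,0]
After op 7 (pop): stack=[7] mem=[0,0,0,0]
After op 8 (STO M3): stack=[empty] mem=[0,0,0,7]
After op 9 (push 5): stack=[5] mem=[0,0,0,7]
After op 10 (RCL M2): stack=[5,0] mem=[0,0,0,7]
After op 11 (pop): stack=[5] mem=[0,0,0,7]
After op 12 (push 6): stack=[5,6] mem=[0,0,0,7]
After op 13 (+): stack=[11] mem=[0,0,0,7]
After op 14 (push 10): stack=[11,10] mem=[0,0,0,7]
After op 15 (push 2): stack=[11,10,2] mem=[0,0,0,7]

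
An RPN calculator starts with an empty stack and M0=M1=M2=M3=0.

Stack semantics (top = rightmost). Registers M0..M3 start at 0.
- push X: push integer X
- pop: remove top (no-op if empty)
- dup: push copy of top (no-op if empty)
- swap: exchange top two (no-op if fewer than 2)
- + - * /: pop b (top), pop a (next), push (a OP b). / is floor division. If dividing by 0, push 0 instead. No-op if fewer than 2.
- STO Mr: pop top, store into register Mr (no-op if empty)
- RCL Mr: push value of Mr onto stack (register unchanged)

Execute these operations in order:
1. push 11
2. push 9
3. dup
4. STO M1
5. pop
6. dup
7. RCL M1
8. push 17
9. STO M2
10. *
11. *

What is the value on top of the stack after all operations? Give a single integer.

Answer: 1089

Derivation:
After op 1 (push 11): stack=[11] mem=[0,0,0,0]
After op 2 (push 9): stack=[11,9] mem=[0,0,0,0]
After op 3 (dup): stack=[11,9,9] mem=[0,0,0,0]
After op 4 (STO M1): stack=[11,9] mem=[0,9,0,0]
After op 5 (pop): stack=[11] mem=[0,9,0,0]
After op 6 (dup): stack=[11,11] mem=[0,9,0,0]
After op 7 (RCL M1): stack=[11,11,9] mem=[0,9,0,0]
After op 8 (push 17): stack=[11,11,9,17] mem=[0,9,0,0]
After op 9 (STO M2): stack=[11,11,9] mem=[0,9,17,0]
After op 10 (*): stack=[11,99] mem=[0,9,17,0]
After op 11 (*): stack=[1089] mem=[0,9,17,0]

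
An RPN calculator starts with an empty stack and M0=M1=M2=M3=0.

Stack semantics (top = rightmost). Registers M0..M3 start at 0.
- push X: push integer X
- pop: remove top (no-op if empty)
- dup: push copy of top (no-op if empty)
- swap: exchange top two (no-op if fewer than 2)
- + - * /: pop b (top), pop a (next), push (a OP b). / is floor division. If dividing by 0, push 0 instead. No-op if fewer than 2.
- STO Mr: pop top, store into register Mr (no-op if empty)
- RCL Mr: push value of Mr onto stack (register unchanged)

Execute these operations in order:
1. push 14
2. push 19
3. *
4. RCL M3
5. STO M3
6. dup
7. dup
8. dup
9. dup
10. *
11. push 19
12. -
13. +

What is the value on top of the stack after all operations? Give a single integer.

Answer: 71003

Derivation:
After op 1 (push 14): stack=[14] mem=[0,0,0,0]
After op 2 (push 19): stack=[14,19] mem=[0,0,0,0]
After op 3 (*): stack=[266] mem=[0,0,0,0]
After op 4 (RCL M3): stack=[266,0] mem=[0,0,0,0]
After op 5 (STO M3): stack=[266] mem=[0,0,0,0]
After op 6 (dup): stack=[266,266] mem=[0,0,0,0]
After op 7 (dup): stack=[266,266,266] mem=[0,0,0,0]
After op 8 (dup): stack=[266,266,266,266] mem=[0,0,0,0]
After op 9 (dup): stack=[266,266,266,266,266] mem=[0,0,0,0]
After op 10 (*): stack=[266,266,266,70756] mem=[0,0,0,0]
After op 11 (push 19): stack=[266,266,266,70756,19] mem=[0,0,0,0]
After op 12 (-): stack=[266,266,266,70737] mem=[0,0,0,0]
After op 13 (+): stack=[266,266,71003] mem=[0,0,0,0]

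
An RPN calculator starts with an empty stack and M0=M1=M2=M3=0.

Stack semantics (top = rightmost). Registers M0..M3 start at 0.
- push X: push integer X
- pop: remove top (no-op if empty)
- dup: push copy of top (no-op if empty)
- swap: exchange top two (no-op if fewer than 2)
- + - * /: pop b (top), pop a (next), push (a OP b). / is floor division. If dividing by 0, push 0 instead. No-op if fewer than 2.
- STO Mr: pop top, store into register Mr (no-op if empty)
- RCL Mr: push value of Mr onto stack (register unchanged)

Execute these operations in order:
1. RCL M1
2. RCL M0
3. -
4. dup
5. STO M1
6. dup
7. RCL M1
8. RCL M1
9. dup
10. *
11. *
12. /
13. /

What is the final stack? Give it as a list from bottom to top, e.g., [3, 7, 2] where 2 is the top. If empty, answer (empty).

After op 1 (RCL M1): stack=[0] mem=[0,0,0,0]
After op 2 (RCL M0): stack=[0,0] mem=[0,0,0,0]
After op 3 (-): stack=[0] mem=[0,0,0,0]
After op 4 (dup): stack=[0,0] mem=[0,0,0,0]
After op 5 (STO M1): stack=[0] mem=[0,0,0,0]
After op 6 (dup): stack=[0,0] mem=[0,0,0,0]
After op 7 (RCL M1): stack=[0,0,0] mem=[0,0,0,0]
After op 8 (RCL M1): stack=[0,0,0,0] mem=[0,0,0,0]
After op 9 (dup): stack=[0,0,0,0,0] mem=[0,0,0,0]
After op 10 (*): stack=[0,0,0,0] mem=[0,0,0,0]
After op 11 (*): stack=[0,0,0] mem=[0,0,0,0]
After op 12 (/): stack=[0,0] mem=[0,0,0,0]
After op 13 (/): stack=[0] mem=[0,0,0,0]

Answer: [0]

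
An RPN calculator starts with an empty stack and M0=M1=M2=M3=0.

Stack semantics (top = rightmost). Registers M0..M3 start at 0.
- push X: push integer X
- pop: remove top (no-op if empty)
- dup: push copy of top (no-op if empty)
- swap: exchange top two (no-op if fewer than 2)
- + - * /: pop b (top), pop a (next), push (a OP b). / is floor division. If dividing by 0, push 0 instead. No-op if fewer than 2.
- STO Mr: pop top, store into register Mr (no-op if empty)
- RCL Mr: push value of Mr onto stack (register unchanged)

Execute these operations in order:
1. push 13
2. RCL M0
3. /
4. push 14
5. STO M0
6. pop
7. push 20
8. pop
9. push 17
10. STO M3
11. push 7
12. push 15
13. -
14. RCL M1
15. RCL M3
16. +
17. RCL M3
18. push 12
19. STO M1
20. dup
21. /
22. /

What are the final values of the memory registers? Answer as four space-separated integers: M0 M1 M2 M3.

Answer: 14 12 0 17

Derivation:
After op 1 (push 13): stack=[13] mem=[0,0,0,0]
After op 2 (RCL M0): stack=[13,0] mem=[0,0,0,0]
After op 3 (/): stack=[0] mem=[0,0,0,0]
After op 4 (push 14): stack=[0,14] mem=[0,0,0,0]
After op 5 (STO M0): stack=[0] mem=[14,0,0,0]
After op 6 (pop): stack=[empty] mem=[14,0,0,0]
After op 7 (push 20): stack=[20] mem=[14,0,0,0]
After op 8 (pop): stack=[empty] mem=[14,0,0,0]
After op 9 (push 17): stack=[17] mem=[14,0,0,0]
After op 10 (STO M3): stack=[empty] mem=[14,0,0,17]
After op 11 (push 7): stack=[7] mem=[14,0,0,17]
After op 12 (push 15): stack=[7,15] mem=[14,0,0,17]
After op 13 (-): stack=[-8] mem=[14,0,0,17]
After op 14 (RCL M1): stack=[-8,0] mem=[14,0,0,17]
After op 15 (RCL M3): stack=[-8,0,17] mem=[14,0,0,17]
After op 16 (+): stack=[-8,17] mem=[14,0,0,17]
After op 17 (RCL M3): stack=[-8,17,17] mem=[14,0,0,17]
After op 18 (push 12): stack=[-8,17,17,12] mem=[14,0,0,17]
After op 19 (STO M1): stack=[-8,17,17] mem=[14,12,0,17]
After op 20 (dup): stack=[-8,17,17,17] mem=[14,12,0,17]
After op 21 (/): stack=[-8,17,1] mem=[14,12,0,17]
After op 22 (/): stack=[-8,17] mem=[14,12,0,17]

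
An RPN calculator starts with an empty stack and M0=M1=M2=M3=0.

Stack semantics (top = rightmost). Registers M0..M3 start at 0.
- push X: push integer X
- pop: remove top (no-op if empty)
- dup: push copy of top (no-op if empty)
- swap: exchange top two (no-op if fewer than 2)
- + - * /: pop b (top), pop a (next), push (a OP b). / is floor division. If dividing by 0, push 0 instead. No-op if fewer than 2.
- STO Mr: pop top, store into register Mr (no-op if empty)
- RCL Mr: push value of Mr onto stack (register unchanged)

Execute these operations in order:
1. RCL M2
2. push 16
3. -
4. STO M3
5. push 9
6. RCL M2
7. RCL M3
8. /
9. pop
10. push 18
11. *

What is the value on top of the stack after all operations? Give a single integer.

After op 1 (RCL M2): stack=[0] mem=[0,0,0,0]
After op 2 (push 16): stack=[0,16] mem=[0,0,0,0]
After op 3 (-): stack=[-16] mem=[0,0,0,0]
After op 4 (STO M3): stack=[empty] mem=[0,0,0,-16]
After op 5 (push 9): stack=[9] mem=[0,0,0,-16]
After op 6 (RCL M2): stack=[9,0] mem=[0,0,0,-16]
After op 7 (RCL M3): stack=[9,0,-16] mem=[0,0,0,-16]
After op 8 (/): stack=[9,0] mem=[0,0,0,-16]
After op 9 (pop): stack=[9] mem=[0,0,0,-16]
After op 10 (push 18): stack=[9,18] mem=[0,0,0,-16]
After op 11 (*): stack=[162] mem=[0,0,0,-16]

Answer: 162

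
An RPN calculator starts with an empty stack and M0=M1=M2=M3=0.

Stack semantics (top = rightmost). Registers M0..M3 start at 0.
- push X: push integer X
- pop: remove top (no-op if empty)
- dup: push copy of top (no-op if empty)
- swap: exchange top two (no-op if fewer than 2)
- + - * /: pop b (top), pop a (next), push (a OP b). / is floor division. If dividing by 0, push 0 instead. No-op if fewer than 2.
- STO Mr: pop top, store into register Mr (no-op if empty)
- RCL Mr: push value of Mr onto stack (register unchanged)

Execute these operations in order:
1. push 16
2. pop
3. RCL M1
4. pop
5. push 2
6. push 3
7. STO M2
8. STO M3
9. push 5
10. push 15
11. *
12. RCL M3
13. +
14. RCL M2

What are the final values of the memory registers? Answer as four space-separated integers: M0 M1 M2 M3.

After op 1 (push 16): stack=[16] mem=[0,0,0,0]
After op 2 (pop): stack=[empty] mem=[0,0,0,0]
After op 3 (RCL M1): stack=[0] mem=[0,0,0,0]
After op 4 (pop): stack=[empty] mem=[0,0,0,0]
After op 5 (push 2): stack=[2] mem=[0,0,0,0]
After op 6 (push 3): stack=[2,3] mem=[0,0,0,0]
After op 7 (STO M2): stack=[2] mem=[0,0,3,0]
After op 8 (STO M3): stack=[empty] mem=[0,0,3,2]
After op 9 (push 5): stack=[5] mem=[0,0,3,2]
After op 10 (push 15): stack=[5,15] mem=[0,0,3,2]
After op 11 (*): stack=[75] mem=[0,0,3,2]
After op 12 (RCL M3): stack=[75,2] mem=[0,0,3,2]
After op 13 (+): stack=[77] mem=[0,0,3,2]
After op 14 (RCL M2): stack=[77,3] mem=[0,0,3,2]

Answer: 0 0 3 2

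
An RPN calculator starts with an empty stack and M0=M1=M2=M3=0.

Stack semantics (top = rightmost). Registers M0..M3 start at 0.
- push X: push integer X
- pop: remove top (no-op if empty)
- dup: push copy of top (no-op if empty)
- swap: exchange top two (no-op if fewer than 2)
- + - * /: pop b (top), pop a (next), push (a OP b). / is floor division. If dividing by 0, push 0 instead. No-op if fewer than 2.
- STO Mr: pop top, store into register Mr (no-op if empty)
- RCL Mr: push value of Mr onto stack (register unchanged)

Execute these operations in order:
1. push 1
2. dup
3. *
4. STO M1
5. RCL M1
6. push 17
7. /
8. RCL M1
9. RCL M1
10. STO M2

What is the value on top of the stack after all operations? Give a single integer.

Answer: 1

Derivation:
After op 1 (push 1): stack=[1] mem=[0,0,0,0]
After op 2 (dup): stack=[1,1] mem=[0,0,0,0]
After op 3 (*): stack=[1] mem=[0,0,0,0]
After op 4 (STO M1): stack=[empty] mem=[0,1,0,0]
After op 5 (RCL M1): stack=[1] mem=[0,1,0,0]
After op 6 (push 17): stack=[1,17] mem=[0,1,0,0]
After op 7 (/): stack=[0] mem=[0,1,0,0]
After op 8 (RCL M1): stack=[0,1] mem=[0,1,0,0]
After op 9 (RCL M1): stack=[0,1,1] mem=[0,1,0,0]
After op 10 (STO M2): stack=[0,1] mem=[0,1,1,0]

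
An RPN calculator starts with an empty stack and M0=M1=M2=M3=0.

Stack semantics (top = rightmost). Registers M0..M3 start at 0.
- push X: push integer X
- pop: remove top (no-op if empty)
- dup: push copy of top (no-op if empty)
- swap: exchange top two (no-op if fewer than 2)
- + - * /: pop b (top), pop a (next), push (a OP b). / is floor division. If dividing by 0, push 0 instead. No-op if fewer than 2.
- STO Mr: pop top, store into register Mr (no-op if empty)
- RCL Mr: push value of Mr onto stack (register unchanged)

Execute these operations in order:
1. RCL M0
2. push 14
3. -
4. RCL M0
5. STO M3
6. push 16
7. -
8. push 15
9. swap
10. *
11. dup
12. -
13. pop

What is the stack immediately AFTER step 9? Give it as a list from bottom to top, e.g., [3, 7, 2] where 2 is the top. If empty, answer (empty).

After op 1 (RCL M0): stack=[0] mem=[0,0,0,0]
After op 2 (push 14): stack=[0,14] mem=[0,0,0,0]
After op 3 (-): stack=[-14] mem=[0,0,0,0]
After op 4 (RCL M0): stack=[-14,0] mem=[0,0,0,0]
After op 5 (STO M3): stack=[-14] mem=[0,0,0,0]
After op 6 (push 16): stack=[-14,16] mem=[0,0,0,0]
After op 7 (-): stack=[-30] mem=[0,0,0,0]
After op 8 (push 15): stack=[-30,15] mem=[0,0,0,0]
After op 9 (swap): stack=[15,-30] mem=[0,0,0,0]

[15, -30]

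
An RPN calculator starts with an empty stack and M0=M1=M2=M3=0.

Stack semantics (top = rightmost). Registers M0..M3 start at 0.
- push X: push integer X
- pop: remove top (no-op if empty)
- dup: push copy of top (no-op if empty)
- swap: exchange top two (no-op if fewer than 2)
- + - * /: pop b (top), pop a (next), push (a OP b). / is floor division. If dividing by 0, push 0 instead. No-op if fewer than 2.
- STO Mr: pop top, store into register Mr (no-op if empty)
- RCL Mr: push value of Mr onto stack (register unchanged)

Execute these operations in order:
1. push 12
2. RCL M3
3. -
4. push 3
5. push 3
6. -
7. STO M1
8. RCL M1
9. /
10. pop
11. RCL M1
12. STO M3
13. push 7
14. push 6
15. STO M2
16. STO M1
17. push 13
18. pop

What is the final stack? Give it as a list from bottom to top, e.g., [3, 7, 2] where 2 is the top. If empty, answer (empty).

Answer: (empty)

Derivation:
After op 1 (push 12): stack=[12] mem=[0,0,0,0]
After op 2 (RCL M3): stack=[12,0] mem=[0,0,0,0]
After op 3 (-): stack=[12] mem=[0,0,0,0]
After op 4 (push 3): stack=[12,3] mem=[0,0,0,0]
After op 5 (push 3): stack=[12,3,3] mem=[0,0,0,0]
After op 6 (-): stack=[12,0] mem=[0,0,0,0]
After op 7 (STO M1): stack=[12] mem=[0,0,0,0]
After op 8 (RCL M1): stack=[12,0] mem=[0,0,0,0]
After op 9 (/): stack=[0] mem=[0,0,0,0]
After op 10 (pop): stack=[empty] mem=[0,0,0,0]
After op 11 (RCL M1): stack=[0] mem=[0,0,0,0]
After op 12 (STO M3): stack=[empty] mem=[0,0,0,0]
After op 13 (push 7): stack=[7] mem=[0,0,0,0]
After op 14 (push 6): stack=[7,6] mem=[0,0,0,0]
After op 15 (STO M2): stack=[7] mem=[0,0,6,0]
After op 16 (STO M1): stack=[empty] mem=[0,7,6,0]
After op 17 (push 13): stack=[13] mem=[0,7,6,0]
After op 18 (pop): stack=[empty] mem=[0,7,6,0]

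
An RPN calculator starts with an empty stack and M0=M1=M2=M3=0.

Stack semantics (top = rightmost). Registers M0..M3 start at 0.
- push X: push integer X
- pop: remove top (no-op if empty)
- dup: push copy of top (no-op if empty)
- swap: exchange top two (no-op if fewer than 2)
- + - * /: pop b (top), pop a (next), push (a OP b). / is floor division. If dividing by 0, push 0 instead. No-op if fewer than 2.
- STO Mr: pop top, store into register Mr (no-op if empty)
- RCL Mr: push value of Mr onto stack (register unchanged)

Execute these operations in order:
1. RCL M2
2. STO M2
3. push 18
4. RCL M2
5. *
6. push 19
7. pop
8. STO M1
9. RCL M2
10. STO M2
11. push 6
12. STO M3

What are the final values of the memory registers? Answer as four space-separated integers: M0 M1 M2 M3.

After op 1 (RCL M2): stack=[0] mem=[0,0,0,0]
After op 2 (STO M2): stack=[empty] mem=[0,0,0,0]
After op 3 (push 18): stack=[18] mem=[0,0,0,0]
After op 4 (RCL M2): stack=[18,0] mem=[0,0,0,0]
After op 5 (*): stack=[0] mem=[0,0,0,0]
After op 6 (push 19): stack=[0,19] mem=[0,0,0,0]
After op 7 (pop): stack=[0] mem=[0,0,0,0]
After op 8 (STO M1): stack=[empty] mem=[0,0,0,0]
After op 9 (RCL M2): stack=[0] mem=[0,0,0,0]
After op 10 (STO M2): stack=[empty] mem=[0,0,0,0]
After op 11 (push 6): stack=[6] mem=[0,0,0,0]
After op 12 (STO M3): stack=[empty] mem=[0,0,0,6]

Answer: 0 0 0 6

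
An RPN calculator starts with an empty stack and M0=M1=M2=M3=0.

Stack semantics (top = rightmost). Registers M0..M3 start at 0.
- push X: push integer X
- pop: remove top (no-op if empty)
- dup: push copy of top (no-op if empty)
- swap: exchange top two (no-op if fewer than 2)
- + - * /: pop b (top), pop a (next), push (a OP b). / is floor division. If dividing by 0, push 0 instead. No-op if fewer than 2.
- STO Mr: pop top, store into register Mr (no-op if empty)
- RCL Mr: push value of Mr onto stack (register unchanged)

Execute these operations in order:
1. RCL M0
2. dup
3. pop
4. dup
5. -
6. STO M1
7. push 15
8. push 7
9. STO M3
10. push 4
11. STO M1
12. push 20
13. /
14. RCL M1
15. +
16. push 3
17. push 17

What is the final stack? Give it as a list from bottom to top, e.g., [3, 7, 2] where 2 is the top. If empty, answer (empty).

After op 1 (RCL M0): stack=[0] mem=[0,0,0,0]
After op 2 (dup): stack=[0,0] mem=[0,0,0,0]
After op 3 (pop): stack=[0] mem=[0,0,0,0]
After op 4 (dup): stack=[0,0] mem=[0,0,0,0]
After op 5 (-): stack=[0] mem=[0,0,0,0]
After op 6 (STO M1): stack=[empty] mem=[0,0,0,0]
After op 7 (push 15): stack=[15] mem=[0,0,0,0]
After op 8 (push 7): stack=[15,7] mem=[0,0,0,0]
After op 9 (STO M3): stack=[15] mem=[0,0,0,7]
After op 10 (push 4): stack=[15,4] mem=[0,0,0,7]
After op 11 (STO M1): stack=[15] mem=[0,4,0,7]
After op 12 (push 20): stack=[15,20] mem=[0,4,0,7]
After op 13 (/): stack=[0] mem=[0,4,0,7]
After op 14 (RCL M1): stack=[0,4] mem=[0,4,0,7]
After op 15 (+): stack=[4] mem=[0,4,0,7]
After op 16 (push 3): stack=[4,3] mem=[0,4,0,7]
After op 17 (push 17): stack=[4,3,17] mem=[0,4,0,7]

Answer: [4, 3, 17]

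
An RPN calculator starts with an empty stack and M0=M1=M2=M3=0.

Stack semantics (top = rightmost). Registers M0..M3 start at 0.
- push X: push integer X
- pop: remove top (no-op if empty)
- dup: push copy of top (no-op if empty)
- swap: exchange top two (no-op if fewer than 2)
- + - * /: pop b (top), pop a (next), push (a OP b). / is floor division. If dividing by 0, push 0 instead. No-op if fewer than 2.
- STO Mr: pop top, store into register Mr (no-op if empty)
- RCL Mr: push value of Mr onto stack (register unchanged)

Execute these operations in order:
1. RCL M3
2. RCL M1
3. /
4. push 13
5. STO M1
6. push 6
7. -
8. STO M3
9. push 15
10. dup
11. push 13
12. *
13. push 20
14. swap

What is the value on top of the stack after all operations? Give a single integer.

Answer: 195

Derivation:
After op 1 (RCL M3): stack=[0] mem=[0,0,0,0]
After op 2 (RCL M1): stack=[0,0] mem=[0,0,0,0]
After op 3 (/): stack=[0] mem=[0,0,0,0]
After op 4 (push 13): stack=[0,13] mem=[0,0,0,0]
After op 5 (STO M1): stack=[0] mem=[0,13,0,0]
After op 6 (push 6): stack=[0,6] mem=[0,13,0,0]
After op 7 (-): stack=[-6] mem=[0,13,0,0]
After op 8 (STO M3): stack=[empty] mem=[0,13,0,-6]
After op 9 (push 15): stack=[15] mem=[0,13,0,-6]
After op 10 (dup): stack=[15,15] mem=[0,13,0,-6]
After op 11 (push 13): stack=[15,15,13] mem=[0,13,0,-6]
After op 12 (*): stack=[15,195] mem=[0,13,0,-6]
After op 13 (push 20): stack=[15,195,20] mem=[0,13,0,-6]
After op 14 (swap): stack=[15,20,195] mem=[0,13,0,-6]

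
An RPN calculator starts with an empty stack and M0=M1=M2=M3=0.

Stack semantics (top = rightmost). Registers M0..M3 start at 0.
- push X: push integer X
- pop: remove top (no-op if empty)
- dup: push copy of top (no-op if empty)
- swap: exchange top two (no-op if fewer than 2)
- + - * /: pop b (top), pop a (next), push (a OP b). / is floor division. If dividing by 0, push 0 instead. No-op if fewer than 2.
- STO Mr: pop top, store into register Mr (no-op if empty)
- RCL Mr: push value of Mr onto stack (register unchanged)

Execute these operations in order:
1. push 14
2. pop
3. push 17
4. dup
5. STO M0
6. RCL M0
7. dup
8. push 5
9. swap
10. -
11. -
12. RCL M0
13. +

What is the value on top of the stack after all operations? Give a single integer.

After op 1 (push 14): stack=[14] mem=[0,0,0,0]
After op 2 (pop): stack=[empty] mem=[0,0,0,0]
After op 3 (push 17): stack=[17] mem=[0,0,0,0]
After op 4 (dup): stack=[17,17] mem=[0,0,0,0]
After op 5 (STO M0): stack=[17] mem=[17,0,0,0]
After op 6 (RCL M0): stack=[17,17] mem=[17,0,0,0]
After op 7 (dup): stack=[17,17,17] mem=[17,0,0,0]
After op 8 (push 5): stack=[17,17,17,5] mem=[17,0,0,0]
After op 9 (swap): stack=[17,17,5,17] mem=[17,0,0,0]
After op 10 (-): stack=[17,17,-12] mem=[17,0,0,0]
After op 11 (-): stack=[17,29] mem=[17,0,0,0]
After op 12 (RCL M0): stack=[17,29,17] mem=[17,0,0,0]
After op 13 (+): stack=[17,46] mem=[17,0,0,0]

Answer: 46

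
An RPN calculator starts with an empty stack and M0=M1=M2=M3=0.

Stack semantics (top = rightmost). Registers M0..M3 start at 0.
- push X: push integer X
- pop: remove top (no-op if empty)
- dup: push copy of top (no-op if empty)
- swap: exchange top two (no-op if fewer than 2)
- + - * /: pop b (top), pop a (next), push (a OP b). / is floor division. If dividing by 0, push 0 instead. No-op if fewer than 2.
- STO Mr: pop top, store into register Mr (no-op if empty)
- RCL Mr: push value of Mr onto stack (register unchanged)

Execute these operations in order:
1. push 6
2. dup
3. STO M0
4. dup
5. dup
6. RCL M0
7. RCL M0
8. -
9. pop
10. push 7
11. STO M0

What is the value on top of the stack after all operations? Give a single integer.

After op 1 (push 6): stack=[6] mem=[0,0,0,0]
After op 2 (dup): stack=[6,6] mem=[0,0,0,0]
After op 3 (STO M0): stack=[6] mem=[6,0,0,0]
After op 4 (dup): stack=[6,6] mem=[6,0,0,0]
After op 5 (dup): stack=[6,6,6] mem=[6,0,0,0]
After op 6 (RCL M0): stack=[6,6,6,6] mem=[6,0,0,0]
After op 7 (RCL M0): stack=[6,6,6,6,6] mem=[6,0,0,0]
After op 8 (-): stack=[6,6,6,0] mem=[6,0,0,0]
After op 9 (pop): stack=[6,6,6] mem=[6,0,0,0]
After op 10 (push 7): stack=[6,6,6,7] mem=[6,0,0,0]
After op 11 (STO M0): stack=[6,6,6] mem=[7,0,0,0]

Answer: 6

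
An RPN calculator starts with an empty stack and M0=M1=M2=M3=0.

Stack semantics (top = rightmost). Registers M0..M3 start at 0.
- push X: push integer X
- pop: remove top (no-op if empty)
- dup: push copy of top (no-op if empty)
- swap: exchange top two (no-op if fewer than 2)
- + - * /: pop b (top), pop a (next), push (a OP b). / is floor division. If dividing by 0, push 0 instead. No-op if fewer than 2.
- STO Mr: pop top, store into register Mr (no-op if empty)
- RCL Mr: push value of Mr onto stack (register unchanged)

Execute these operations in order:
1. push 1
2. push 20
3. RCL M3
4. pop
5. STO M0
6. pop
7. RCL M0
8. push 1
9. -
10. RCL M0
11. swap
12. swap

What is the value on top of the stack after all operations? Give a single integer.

Answer: 20

Derivation:
After op 1 (push 1): stack=[1] mem=[0,0,0,0]
After op 2 (push 20): stack=[1,20] mem=[0,0,0,0]
After op 3 (RCL M3): stack=[1,20,0] mem=[0,0,0,0]
After op 4 (pop): stack=[1,20] mem=[0,0,0,0]
After op 5 (STO M0): stack=[1] mem=[20,0,0,0]
After op 6 (pop): stack=[empty] mem=[20,0,0,0]
After op 7 (RCL M0): stack=[20] mem=[20,0,0,0]
After op 8 (push 1): stack=[20,1] mem=[20,0,0,0]
After op 9 (-): stack=[19] mem=[20,0,0,0]
After op 10 (RCL M0): stack=[19,20] mem=[20,0,0,0]
After op 11 (swap): stack=[20,19] mem=[20,0,0,0]
After op 12 (swap): stack=[19,20] mem=[20,0,0,0]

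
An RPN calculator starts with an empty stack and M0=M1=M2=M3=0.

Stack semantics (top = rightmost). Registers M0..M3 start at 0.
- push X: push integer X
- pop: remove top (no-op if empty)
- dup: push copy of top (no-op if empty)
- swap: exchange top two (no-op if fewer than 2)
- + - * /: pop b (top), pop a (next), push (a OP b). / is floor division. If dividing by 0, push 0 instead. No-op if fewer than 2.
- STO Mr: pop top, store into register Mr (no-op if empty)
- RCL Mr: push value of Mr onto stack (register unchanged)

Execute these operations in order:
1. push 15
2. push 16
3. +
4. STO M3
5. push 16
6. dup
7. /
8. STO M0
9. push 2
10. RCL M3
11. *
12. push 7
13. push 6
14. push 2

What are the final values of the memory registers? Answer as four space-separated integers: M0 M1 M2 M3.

After op 1 (push 15): stack=[15] mem=[0,0,0,0]
After op 2 (push 16): stack=[15,16] mem=[0,0,0,0]
After op 3 (+): stack=[31] mem=[0,0,0,0]
After op 4 (STO M3): stack=[empty] mem=[0,0,0,31]
After op 5 (push 16): stack=[16] mem=[0,0,0,31]
After op 6 (dup): stack=[16,16] mem=[0,0,0,31]
After op 7 (/): stack=[1] mem=[0,0,0,31]
After op 8 (STO M0): stack=[empty] mem=[1,0,0,31]
After op 9 (push 2): stack=[2] mem=[1,0,0,31]
After op 10 (RCL M3): stack=[2,31] mem=[1,0,0,31]
After op 11 (*): stack=[62] mem=[1,0,0,31]
After op 12 (push 7): stack=[62,7] mem=[1,0,0,31]
After op 13 (push 6): stack=[62,7,6] mem=[1,0,0,31]
After op 14 (push 2): stack=[62,7,6,2] mem=[1,0,0,31]

Answer: 1 0 0 31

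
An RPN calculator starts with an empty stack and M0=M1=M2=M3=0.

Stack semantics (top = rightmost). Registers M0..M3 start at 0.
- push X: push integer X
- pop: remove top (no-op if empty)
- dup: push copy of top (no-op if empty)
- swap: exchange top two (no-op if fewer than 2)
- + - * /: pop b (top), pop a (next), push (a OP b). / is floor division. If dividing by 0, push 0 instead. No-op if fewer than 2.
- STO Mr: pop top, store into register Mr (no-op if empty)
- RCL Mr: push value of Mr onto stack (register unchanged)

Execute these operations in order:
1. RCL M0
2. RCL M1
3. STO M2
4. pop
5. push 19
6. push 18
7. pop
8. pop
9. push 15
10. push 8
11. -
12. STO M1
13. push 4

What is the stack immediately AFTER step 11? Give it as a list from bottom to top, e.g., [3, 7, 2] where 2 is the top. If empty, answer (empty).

After op 1 (RCL M0): stack=[0] mem=[0,0,0,0]
After op 2 (RCL M1): stack=[0,0] mem=[0,0,0,0]
After op 3 (STO M2): stack=[0] mem=[0,0,0,0]
After op 4 (pop): stack=[empty] mem=[0,0,0,0]
After op 5 (push 19): stack=[19] mem=[0,0,0,0]
After op 6 (push 18): stack=[19,18] mem=[0,0,0,0]
After op 7 (pop): stack=[19] mem=[0,0,0,0]
After op 8 (pop): stack=[empty] mem=[0,0,0,0]
After op 9 (push 15): stack=[15] mem=[0,0,0,0]
After op 10 (push 8): stack=[15,8] mem=[0,0,0,0]
After op 11 (-): stack=[7] mem=[0,0,0,0]

[7]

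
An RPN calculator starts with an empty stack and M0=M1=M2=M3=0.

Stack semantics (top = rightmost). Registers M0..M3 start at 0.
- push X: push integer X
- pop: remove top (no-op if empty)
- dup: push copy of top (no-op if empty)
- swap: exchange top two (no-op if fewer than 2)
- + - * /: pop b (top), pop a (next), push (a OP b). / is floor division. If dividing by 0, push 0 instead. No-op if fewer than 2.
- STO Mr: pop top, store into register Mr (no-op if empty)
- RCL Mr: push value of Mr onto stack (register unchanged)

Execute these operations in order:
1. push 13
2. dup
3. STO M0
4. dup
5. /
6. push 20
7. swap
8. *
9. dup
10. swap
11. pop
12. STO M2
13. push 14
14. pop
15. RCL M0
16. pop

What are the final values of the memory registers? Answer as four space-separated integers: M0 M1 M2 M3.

After op 1 (push 13): stack=[13] mem=[0,0,0,0]
After op 2 (dup): stack=[13,13] mem=[0,0,0,0]
After op 3 (STO M0): stack=[13] mem=[13,0,0,0]
After op 4 (dup): stack=[13,13] mem=[13,0,0,0]
After op 5 (/): stack=[1] mem=[13,0,0,0]
After op 6 (push 20): stack=[1,20] mem=[13,0,0,0]
After op 7 (swap): stack=[20,1] mem=[13,0,0,0]
After op 8 (*): stack=[20] mem=[13,0,0,0]
After op 9 (dup): stack=[20,20] mem=[13,0,0,0]
After op 10 (swap): stack=[20,20] mem=[13,0,0,0]
After op 11 (pop): stack=[20] mem=[13,0,0,0]
After op 12 (STO M2): stack=[empty] mem=[13,0,20,0]
After op 13 (push 14): stack=[14] mem=[13,0,20,0]
After op 14 (pop): stack=[empty] mem=[13,0,20,0]
After op 15 (RCL M0): stack=[13] mem=[13,0,20,0]
After op 16 (pop): stack=[empty] mem=[13,0,20,0]

Answer: 13 0 20 0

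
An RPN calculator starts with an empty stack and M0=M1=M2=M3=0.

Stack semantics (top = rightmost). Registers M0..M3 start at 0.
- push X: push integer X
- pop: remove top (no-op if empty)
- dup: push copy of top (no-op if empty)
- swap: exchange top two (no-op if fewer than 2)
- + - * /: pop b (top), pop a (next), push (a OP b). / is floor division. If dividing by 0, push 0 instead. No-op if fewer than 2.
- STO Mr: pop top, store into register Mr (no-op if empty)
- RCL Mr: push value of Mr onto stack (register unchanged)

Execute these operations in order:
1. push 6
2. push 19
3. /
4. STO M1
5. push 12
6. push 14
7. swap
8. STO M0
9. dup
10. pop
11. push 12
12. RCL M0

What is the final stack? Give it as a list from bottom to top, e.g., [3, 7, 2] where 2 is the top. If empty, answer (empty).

After op 1 (push 6): stack=[6] mem=[0,0,0,0]
After op 2 (push 19): stack=[6,19] mem=[0,0,0,0]
After op 3 (/): stack=[0] mem=[0,0,0,0]
After op 4 (STO M1): stack=[empty] mem=[0,0,0,0]
After op 5 (push 12): stack=[12] mem=[0,0,0,0]
After op 6 (push 14): stack=[12,14] mem=[0,0,0,0]
After op 7 (swap): stack=[14,12] mem=[0,0,0,0]
After op 8 (STO M0): stack=[14] mem=[12,0,0,0]
After op 9 (dup): stack=[14,14] mem=[12,0,0,0]
After op 10 (pop): stack=[14] mem=[12,0,0,0]
After op 11 (push 12): stack=[14,12] mem=[12,0,0,0]
After op 12 (RCL M0): stack=[14,12,12] mem=[12,0,0,0]

Answer: [14, 12, 12]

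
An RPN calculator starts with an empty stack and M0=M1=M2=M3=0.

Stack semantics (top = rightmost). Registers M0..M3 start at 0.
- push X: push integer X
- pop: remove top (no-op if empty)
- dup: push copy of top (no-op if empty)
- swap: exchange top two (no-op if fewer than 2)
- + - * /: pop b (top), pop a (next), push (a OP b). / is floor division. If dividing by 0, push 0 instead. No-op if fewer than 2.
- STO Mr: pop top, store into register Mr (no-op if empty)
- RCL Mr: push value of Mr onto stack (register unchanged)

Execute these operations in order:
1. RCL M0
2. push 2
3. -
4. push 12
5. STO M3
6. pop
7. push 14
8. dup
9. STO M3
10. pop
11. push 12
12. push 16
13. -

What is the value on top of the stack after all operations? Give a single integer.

Answer: -4

Derivation:
After op 1 (RCL M0): stack=[0] mem=[0,0,0,0]
After op 2 (push 2): stack=[0,2] mem=[0,0,0,0]
After op 3 (-): stack=[-2] mem=[0,0,0,0]
After op 4 (push 12): stack=[-2,12] mem=[0,0,0,0]
After op 5 (STO M3): stack=[-2] mem=[0,0,0,12]
After op 6 (pop): stack=[empty] mem=[0,0,0,12]
After op 7 (push 14): stack=[14] mem=[0,0,0,12]
After op 8 (dup): stack=[14,14] mem=[0,0,0,12]
After op 9 (STO M3): stack=[14] mem=[0,0,0,14]
After op 10 (pop): stack=[empty] mem=[0,0,0,14]
After op 11 (push 12): stack=[12] mem=[0,0,0,14]
After op 12 (push 16): stack=[12,16] mem=[0,0,0,14]
After op 13 (-): stack=[-4] mem=[0,0,0,14]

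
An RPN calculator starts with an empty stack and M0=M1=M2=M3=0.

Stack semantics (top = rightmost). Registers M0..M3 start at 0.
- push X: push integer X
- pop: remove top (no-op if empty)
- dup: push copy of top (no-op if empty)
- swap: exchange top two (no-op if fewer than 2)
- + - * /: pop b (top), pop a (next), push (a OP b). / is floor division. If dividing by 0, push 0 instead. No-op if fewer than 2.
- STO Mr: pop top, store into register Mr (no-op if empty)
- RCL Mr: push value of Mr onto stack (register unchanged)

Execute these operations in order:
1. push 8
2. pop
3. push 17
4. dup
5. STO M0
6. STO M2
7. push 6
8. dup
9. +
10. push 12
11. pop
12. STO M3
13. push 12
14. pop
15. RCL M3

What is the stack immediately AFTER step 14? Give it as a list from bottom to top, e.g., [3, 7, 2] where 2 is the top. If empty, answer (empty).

After op 1 (push 8): stack=[8] mem=[0,0,0,0]
After op 2 (pop): stack=[empty] mem=[0,0,0,0]
After op 3 (push 17): stack=[17] mem=[0,0,0,0]
After op 4 (dup): stack=[17,17] mem=[0,0,0,0]
After op 5 (STO M0): stack=[17] mem=[17,0,0,0]
After op 6 (STO M2): stack=[empty] mem=[17,0,17,0]
After op 7 (push 6): stack=[6] mem=[17,0,17,0]
After op 8 (dup): stack=[6,6] mem=[17,0,17,0]
After op 9 (+): stack=[12] mem=[17,0,17,0]
After op 10 (push 12): stack=[12,12] mem=[17,0,17,0]
After op 11 (pop): stack=[12] mem=[17,0,17,0]
After op 12 (STO M3): stack=[empty] mem=[17,0,17,12]
After op 13 (push 12): stack=[12] mem=[17,0,17,12]
After op 14 (pop): stack=[empty] mem=[17,0,17,12]

(empty)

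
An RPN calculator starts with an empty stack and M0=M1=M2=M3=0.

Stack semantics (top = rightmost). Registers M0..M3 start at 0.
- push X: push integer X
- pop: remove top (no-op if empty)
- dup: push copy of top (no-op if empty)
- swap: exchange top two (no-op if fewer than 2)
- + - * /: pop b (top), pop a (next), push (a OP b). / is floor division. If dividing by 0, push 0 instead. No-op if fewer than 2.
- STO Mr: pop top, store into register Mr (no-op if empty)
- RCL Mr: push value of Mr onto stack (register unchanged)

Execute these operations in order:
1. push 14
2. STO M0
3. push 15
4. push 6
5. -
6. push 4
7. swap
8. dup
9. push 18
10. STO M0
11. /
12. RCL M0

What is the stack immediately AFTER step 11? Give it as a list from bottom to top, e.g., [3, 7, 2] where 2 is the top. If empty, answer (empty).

After op 1 (push 14): stack=[14] mem=[0,0,0,0]
After op 2 (STO M0): stack=[empty] mem=[14,0,0,0]
After op 3 (push 15): stack=[15] mem=[14,0,0,0]
After op 4 (push 6): stack=[15,6] mem=[14,0,0,0]
After op 5 (-): stack=[9] mem=[14,0,0,0]
After op 6 (push 4): stack=[9,4] mem=[14,0,0,0]
After op 7 (swap): stack=[4,9] mem=[14,0,0,0]
After op 8 (dup): stack=[4,9,9] mem=[14,0,0,0]
After op 9 (push 18): stack=[4,9,9,18] mem=[14,0,0,0]
After op 10 (STO M0): stack=[4,9,9] mem=[18,0,0,0]
After op 11 (/): stack=[4,1] mem=[18,0,0,0]

[4, 1]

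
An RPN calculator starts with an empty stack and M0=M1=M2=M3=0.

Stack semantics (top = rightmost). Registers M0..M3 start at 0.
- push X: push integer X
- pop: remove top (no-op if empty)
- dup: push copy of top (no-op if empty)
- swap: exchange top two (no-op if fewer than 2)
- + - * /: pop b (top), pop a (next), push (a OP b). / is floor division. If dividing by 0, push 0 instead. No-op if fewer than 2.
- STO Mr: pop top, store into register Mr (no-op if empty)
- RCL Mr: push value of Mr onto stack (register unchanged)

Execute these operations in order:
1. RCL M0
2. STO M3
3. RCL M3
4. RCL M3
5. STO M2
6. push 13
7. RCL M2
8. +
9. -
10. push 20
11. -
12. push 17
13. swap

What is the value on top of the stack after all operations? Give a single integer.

After op 1 (RCL M0): stack=[0] mem=[0,0,0,0]
After op 2 (STO M3): stack=[empty] mem=[0,0,0,0]
After op 3 (RCL M3): stack=[0] mem=[0,0,0,0]
After op 4 (RCL M3): stack=[0,0] mem=[0,0,0,0]
After op 5 (STO M2): stack=[0] mem=[0,0,0,0]
After op 6 (push 13): stack=[0,13] mem=[0,0,0,0]
After op 7 (RCL M2): stack=[0,13,0] mem=[0,0,0,0]
After op 8 (+): stack=[0,13] mem=[0,0,0,0]
After op 9 (-): stack=[-13] mem=[0,0,0,0]
After op 10 (push 20): stack=[-13,20] mem=[0,0,0,0]
After op 11 (-): stack=[-33] mem=[0,0,0,0]
After op 12 (push 17): stack=[-33,17] mem=[0,0,0,0]
After op 13 (swap): stack=[17,-33] mem=[0,0,0,0]

Answer: -33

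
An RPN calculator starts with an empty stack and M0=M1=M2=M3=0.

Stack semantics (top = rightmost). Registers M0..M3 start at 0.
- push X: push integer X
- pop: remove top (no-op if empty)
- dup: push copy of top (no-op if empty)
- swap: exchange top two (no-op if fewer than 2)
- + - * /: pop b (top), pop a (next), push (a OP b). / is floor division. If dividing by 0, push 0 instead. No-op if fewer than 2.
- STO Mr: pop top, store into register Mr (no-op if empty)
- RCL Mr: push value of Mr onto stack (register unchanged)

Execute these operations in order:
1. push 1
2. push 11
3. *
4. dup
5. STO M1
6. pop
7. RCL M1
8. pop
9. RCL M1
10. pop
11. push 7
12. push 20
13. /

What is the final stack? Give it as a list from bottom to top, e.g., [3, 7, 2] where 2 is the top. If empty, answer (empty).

After op 1 (push 1): stack=[1] mem=[0,0,0,0]
After op 2 (push 11): stack=[1,11] mem=[0,0,0,0]
After op 3 (*): stack=[11] mem=[0,0,0,0]
After op 4 (dup): stack=[11,11] mem=[0,0,0,0]
After op 5 (STO M1): stack=[11] mem=[0,11,0,0]
After op 6 (pop): stack=[empty] mem=[0,11,0,0]
After op 7 (RCL M1): stack=[11] mem=[0,11,0,0]
After op 8 (pop): stack=[empty] mem=[0,11,0,0]
After op 9 (RCL M1): stack=[11] mem=[0,11,0,0]
After op 10 (pop): stack=[empty] mem=[0,11,0,0]
After op 11 (push 7): stack=[7] mem=[0,11,0,0]
After op 12 (push 20): stack=[7,20] mem=[0,11,0,0]
After op 13 (/): stack=[0] mem=[0,11,0,0]

Answer: [0]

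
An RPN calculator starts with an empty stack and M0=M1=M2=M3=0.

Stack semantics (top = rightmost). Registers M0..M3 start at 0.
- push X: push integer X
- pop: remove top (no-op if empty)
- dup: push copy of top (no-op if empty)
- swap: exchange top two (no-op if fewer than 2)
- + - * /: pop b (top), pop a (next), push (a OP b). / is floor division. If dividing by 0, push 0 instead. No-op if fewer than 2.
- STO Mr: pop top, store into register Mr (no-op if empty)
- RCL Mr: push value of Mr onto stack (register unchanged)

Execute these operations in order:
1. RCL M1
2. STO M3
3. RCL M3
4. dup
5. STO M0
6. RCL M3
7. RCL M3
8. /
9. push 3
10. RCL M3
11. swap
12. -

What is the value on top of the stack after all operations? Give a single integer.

After op 1 (RCL M1): stack=[0] mem=[0,0,0,0]
After op 2 (STO M3): stack=[empty] mem=[0,0,0,0]
After op 3 (RCL M3): stack=[0] mem=[0,0,0,0]
After op 4 (dup): stack=[0,0] mem=[0,0,0,0]
After op 5 (STO M0): stack=[0] mem=[0,0,0,0]
After op 6 (RCL M3): stack=[0,0] mem=[0,0,0,0]
After op 7 (RCL M3): stack=[0,0,0] mem=[0,0,0,0]
After op 8 (/): stack=[0,0] mem=[0,0,0,0]
After op 9 (push 3): stack=[0,0,3] mem=[0,0,0,0]
After op 10 (RCL M3): stack=[0,0,3,0] mem=[0,0,0,0]
After op 11 (swap): stack=[0,0,0,3] mem=[0,0,0,0]
After op 12 (-): stack=[0,0,-3] mem=[0,0,0,0]

Answer: -3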